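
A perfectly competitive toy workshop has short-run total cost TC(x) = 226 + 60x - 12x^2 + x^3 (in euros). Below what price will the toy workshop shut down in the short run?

The shutdown price is the minimum of AVC. VC = 60x - 12x^2 + x^3, so AVC = 60 - 12x + x^2.
At the minimum of AVC, MC = AVC. MC = 60 - 24x + 3x^2; setting MC = AVC gives 2x^2 - 12x = 0, so x = 6. min AVC = 24.
For P < €24 the firm produces nothing.

€24 per unit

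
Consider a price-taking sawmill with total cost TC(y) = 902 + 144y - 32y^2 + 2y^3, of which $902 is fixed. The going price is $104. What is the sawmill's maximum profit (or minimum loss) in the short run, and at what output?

Profit = -$102 at y = 10

AVC = 144 - 32y + 2y^2 has its minimum $16 at y = 8; price $104 clears that bar, so the firm operates.
MC = 144 - 64y + 6y^2. Setting P = MC and taking the root on the rising branch gives y* = 10.
TR = 104·10 = 1040. TC = 902 + 240 = 1142. Profit = 1040 − 1142 = -$102.
Shutting down would mean losing the fixed cost of $902, so operating at a loss of $102 is better by $800.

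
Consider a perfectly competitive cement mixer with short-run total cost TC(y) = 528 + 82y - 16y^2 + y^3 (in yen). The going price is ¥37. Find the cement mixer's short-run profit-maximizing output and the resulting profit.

AVC = 82 - 16y + y^2 has its minimum ¥18 at y = 8; price ¥37 clears that bar, so the firm operates.
With MC = 82 - 32y + 3y^2, P = MC on the upward-sloping part at y* = 9.
TR = 37·9 = 333. TC = 528 + 171 = 699. Profit = 333 − 699 = -¥366.
Shutting down would mean losing the fixed cost of ¥528, so operating at a loss of ¥366 is better by ¥162.

Profit = -¥366 at y = 9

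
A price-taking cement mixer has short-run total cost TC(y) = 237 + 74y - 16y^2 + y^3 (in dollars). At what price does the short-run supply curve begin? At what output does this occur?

The firm shuts down when price falls below the minimum of average variable cost. AVC = VC/y = 74 - 16y + y^2.
dAVC/dy = -16 + 2y = 0 gives y = 8. min AVC = 74 - 16·8 + 8^2 = 10.
So the shutdown price is $10.

$10 per unit, at y = 8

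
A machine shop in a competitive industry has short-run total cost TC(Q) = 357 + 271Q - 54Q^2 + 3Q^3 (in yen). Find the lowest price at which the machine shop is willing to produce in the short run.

¥28 per unit

Short-run supply begins at min AVC. From VC = 271Q - 54Q^2 + 3Q^3, AVC = 271 - 54Q + 3Q^2.
At the minimum of AVC, MC = AVC. MC = 271 - 108Q + 9Q^2; setting MC = AVC gives 6Q^2 - 54Q = 0, so Q = 9. min AVC = 28.
The firm shuts down for any P below ¥28.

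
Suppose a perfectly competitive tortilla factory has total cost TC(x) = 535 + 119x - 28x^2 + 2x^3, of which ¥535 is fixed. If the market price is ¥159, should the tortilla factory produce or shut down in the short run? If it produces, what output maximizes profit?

Strip out fixed cost: VC = 119x - 28x^2 + 2x^3. Then AVC = 119 - 28x + 2x^2 and MC = 119 - 56x + 6x^2.
The AVC parabola has its vertex at x = 28/4 = 7, where AVC = 119 - 28·7 + 2·7^2 = ¥21.
Since P = ¥159 ≥ min AVC = ¥21, price covers variable cost and the firm should produce.
Set P = MC: 159 = 119 - 56x + 6x^2 → -40 - 56x + 6x^2 = 0. The roots are x = -2/3 and x = 10; the profit-maximizing output is on the rising part of MC, so x* = 10.
Check: AVC at x = 10 is ¥39 ≤ P, so revenue covers variable cost.
Profit = P·x − TC = 159·10 − 925 = ¥665.

Produce at x = 10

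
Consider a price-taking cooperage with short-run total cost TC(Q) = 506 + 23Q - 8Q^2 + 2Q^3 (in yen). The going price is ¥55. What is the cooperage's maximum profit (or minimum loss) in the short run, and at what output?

AVC = 23 - 8Q + 2Q^2 has its minimum ¥15 at Q = 2; price ¥55 clears that bar, so the firm operates.
With MC = 23 - 16Q + 6Q^2, P = MC on the upward-sloping part at Q* = 4.
TR = 55·4 = 220. TC = 506 + 92 = 598. Profit = 220 − 598 = -¥378.
By producing, the firm covers all variable cost plus ¥128 of fixed cost; shutting down would lose the full ¥506.

Profit = -¥378 at Q = 4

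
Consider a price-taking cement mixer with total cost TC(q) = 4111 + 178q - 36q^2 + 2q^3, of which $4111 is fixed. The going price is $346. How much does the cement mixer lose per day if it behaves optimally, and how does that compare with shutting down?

Profit = -$191 at q = 14

AVC = 178 - 36q + 2q^2; min AVC = $16 at q = 9. Since P = $346 ≥ min AVC, the firm produces.
With MC = 178 - 72q + 6q^2, P = MC on the upward-sloping part at q* = 14.
TR = 346·14 = 4844. TC = 4111 + 924 = 5035. Profit = 4844 − 5035 = -$191.
Shutting down would mean losing the fixed cost of $4111, so operating at a loss of $191 is better by $3920.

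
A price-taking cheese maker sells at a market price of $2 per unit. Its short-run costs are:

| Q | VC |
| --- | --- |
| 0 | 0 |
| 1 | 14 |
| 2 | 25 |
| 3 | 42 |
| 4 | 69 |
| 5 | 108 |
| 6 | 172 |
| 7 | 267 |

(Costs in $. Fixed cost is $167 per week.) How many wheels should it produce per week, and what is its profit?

Q = 0 (shut down); profit = -$167

Profit at each row (π = 2Q − TC): Q=0: -167; Q=1: -179; Q=2: -188; Q=3: -203; Q=4: -228; Q=5: -265; Q=6: -327; Q=7: -420.
Profit is highest at Q = 0. Equivalently, the lowest AVC in the table is 25/2 ≈ $12.50 at Q = 2, and P = $2 falls below it — price never covers variable cost, so the firm shuts down and loses only its fixed cost.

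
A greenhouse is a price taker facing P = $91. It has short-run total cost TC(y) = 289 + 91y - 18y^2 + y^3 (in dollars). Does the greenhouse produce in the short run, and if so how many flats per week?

From TC, MC = TC'(y) = 91 - 36y + 3y^2 and AVC = VC/y = 91 - 18y + y^2.
AVC hits its minimum where MC = AVC, at y = 9, giving min AVC = 91 - 18·9 + 9^2 = $10.
P = $91 exceeds min AVC = $10, so the firm stays open.
Set P = MC: 91 = 91 - 36y + 3y^2 → -36y + 3y^2 = 0. The roots are y = 0 and y = 12; the profit-maximizing output is on the rising part of MC, so y* = 12.
Check: AVC at y = 12 is $19 ≤ P, so revenue covers variable cost.
Profit = P·y − TC = 91·12 − 517 = $575.

Produce at y = 12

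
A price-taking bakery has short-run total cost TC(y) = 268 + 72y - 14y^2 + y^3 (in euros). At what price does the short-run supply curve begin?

The shutdown price is the minimum of AVC. VC = 72y - 14y^2 + y^3, so AVC = 72 - 14y + y^2.
At the minimum of AVC, MC = AVC. MC = 72 - 28y + 3y^2; setting MC = AVC gives 2y^2 - 14y = 0, so y = 7. min AVC = 23.
The firm shuts down for any P below €23.

€23 per unit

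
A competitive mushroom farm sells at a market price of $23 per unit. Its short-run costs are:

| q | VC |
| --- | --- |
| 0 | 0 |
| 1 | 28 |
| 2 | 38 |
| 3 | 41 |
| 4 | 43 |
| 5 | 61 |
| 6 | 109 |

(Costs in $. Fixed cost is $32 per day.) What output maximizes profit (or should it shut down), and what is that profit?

Tabulate TR − TC: q=0: -32; q=1: -37; q=2: -24; q=3: -4; q=4: 17; q=5: 22; q=6: -3.
Profit is maximized at q = 5. AVC there is 61/5 = $12.20 ≤ P, so producing beats shutting down (which would give -$32).

q = 5; profit = $22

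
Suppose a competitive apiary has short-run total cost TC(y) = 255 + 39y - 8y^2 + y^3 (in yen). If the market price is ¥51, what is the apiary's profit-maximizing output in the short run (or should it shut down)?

Produce at y = 6

From TC, MC = TC'(y) = 39 - 16y + 3y^2 and AVC = VC/y = 39 - 8y + y^2.
AVC is minimized where dAVC/dy = -8 + 2y = 0, at y = 4; min AVC = 39 - 8·4 + 4^2 = ¥23.
P = ¥51 exceeds min AVC = ¥23, so the firm stays open.
Set P = MC: 51 = 39 - 16y + 3y^2 → -12 - 16y + 3y^2 = 0. The roots are y = -2/3 and y = 6; the profit-maximizing output is on the rising part of MC, so y* = 6.
Check: AVC at y = 6 is ¥27 ≤ P, so revenue covers variable cost.
Profit = P·y − TC = 51·6 − 417 = -¥111, a loss, but smaller than the ¥255 fixed cost the firm would lose by shutting down.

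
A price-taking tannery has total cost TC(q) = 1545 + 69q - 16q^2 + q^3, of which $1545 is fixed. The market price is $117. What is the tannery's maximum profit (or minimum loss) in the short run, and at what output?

AVC = 69 - 16q + q^2; min AVC = $5 at q = 8. Since P = $117 ≥ min AVC, the firm produces.
With MC = 69 - 32q + 3q^2, P = MC on the upward-sloping part at q* = 12.
TR = 117·12 = 1404. TC = 1545 + 252 = 1797. Profit = 1404 − 1797 = -$393.
By producing, the firm covers all variable cost plus $1152 of fixed cost; shutting down would lose the full $1545.

Profit = -$393 at q = 12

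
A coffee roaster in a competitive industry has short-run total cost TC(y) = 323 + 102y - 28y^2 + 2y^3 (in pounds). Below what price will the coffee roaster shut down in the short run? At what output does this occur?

£4 per unit, at y = 7

The shutdown price is the minimum of AVC. VC = 102y - 28y^2 + 2y^3, so AVC = 102 - 28y + 2y^2.
At the minimum of AVC, MC = AVC. MC = 102 - 56y + 6y^2; setting MC = AVC gives 4y^2 - 28y = 0, so y = 7. min AVC = 4.
For P < £4 the firm produces nothing.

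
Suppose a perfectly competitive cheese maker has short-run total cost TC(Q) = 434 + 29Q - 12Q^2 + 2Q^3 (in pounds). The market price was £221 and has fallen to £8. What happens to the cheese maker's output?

MC = 29 - 24Q + 6Q^2; the shutdown threshold is min AVC = £11 (at Q = 3).
With P = £221 above the shutdown price, P = MC gives Q = 8.
At P = £8 < min AVC = £11, price no longer covers variable cost at any output, so the firm shuts down: Q = 0.

Output falls from 8 to 0 (the firm shuts down)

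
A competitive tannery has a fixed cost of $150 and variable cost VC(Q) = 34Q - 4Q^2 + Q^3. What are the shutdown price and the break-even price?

AVC = 34 - 4Q + Q^2; minimized at Q = 2, giving min AVC = $30. That is the shutdown price.
ATC = 150/Q + 34 - 4Q + Q^2. Setting dATC/dQ = −150/Q^2 − 4 + 2Q = 0 gives Q = 5 (since 2·5^3 − 4·5^2 = 150).
min ATC = 150/5 + 34 − 4·5 + 5^2 = $69. That is the break-even price.
For $30 ≤ P < $69 the firm produces at a loss; below $30 it shuts down.

Shutdown price = $30; break-even price = $69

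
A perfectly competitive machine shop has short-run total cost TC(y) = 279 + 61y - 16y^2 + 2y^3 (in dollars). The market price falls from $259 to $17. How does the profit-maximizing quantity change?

MC = 61 - 32y + 6y^2; the shutdown threshold is min AVC = $29 (at y = 4).
At P = $259 ≥ min AVC, set P = MC on the rising branch: y = 9.
At P = $17 < min AVC = $29, price no longer covers variable cost at any output, so the firm shuts down: y = 0.

Output falls from 9 to 0 (the firm shuts down)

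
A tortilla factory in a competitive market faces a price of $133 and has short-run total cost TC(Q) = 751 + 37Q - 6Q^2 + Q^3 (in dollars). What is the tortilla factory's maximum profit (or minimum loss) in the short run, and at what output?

Profit = -$111 at Q = 8

AVC = 37 - 6Q + Q^2; min AVC = $28 at Q = 3. Since P = $133 ≥ min AVC, the firm produces.
MC = 37 - 12Q + 3Q^2. Setting P = MC and taking the root on the rising branch gives Q* = 8.
TR = 133·8 = 1064. TC = 751 + 424 = 1175. Profit = 1064 − 1175 = -$111.
Shutting down would mean losing the fixed cost of $751, so operating at a loss of $111 is better by $640.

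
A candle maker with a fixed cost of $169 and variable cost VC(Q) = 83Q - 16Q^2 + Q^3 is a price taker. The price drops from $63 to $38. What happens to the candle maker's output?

Output falls from 10 to 9

AVC = 83 - 16Q + Q^2, minimized at Q = 8 where min AVC = $19. MC = 83 - 32Q + 3Q^2.
At P = $63 ≥ min AVC, set P = MC on the rising branch: Q = 10.
At P = $38 ≥ min AVC, set P = MC: Q = 9. The firm stays open but cuts output.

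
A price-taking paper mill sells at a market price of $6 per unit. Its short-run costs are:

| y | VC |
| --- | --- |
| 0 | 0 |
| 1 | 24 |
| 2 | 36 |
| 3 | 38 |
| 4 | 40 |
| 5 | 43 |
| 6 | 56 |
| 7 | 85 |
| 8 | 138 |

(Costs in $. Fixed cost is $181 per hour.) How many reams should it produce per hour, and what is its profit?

Tabulate TR − TC: y=0: -181; y=1: -199; y=2: -205; y=3: -201; y=4: -197; y=5: -194; y=6: -201; y=7: -224; y=8: -271.
Profit is highest at y = 0. Equivalently, the lowest AVC in the table is 43/5 ≈ $8.60 at y = 5, and P = $6 falls below it — price never covers variable cost, so the firm shuts down and loses only its fixed cost.

y = 0 (shut down); profit = -$181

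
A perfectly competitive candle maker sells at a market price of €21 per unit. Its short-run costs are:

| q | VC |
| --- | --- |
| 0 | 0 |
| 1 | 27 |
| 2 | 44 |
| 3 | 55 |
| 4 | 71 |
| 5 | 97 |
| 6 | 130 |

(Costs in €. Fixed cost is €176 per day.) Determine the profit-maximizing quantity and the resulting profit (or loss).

q = 4; profit = -€163

Compute π = P·q − TC at each output: q=0: -176; q=1: -182; q=2: -178; q=3: -168; q=4: -163; q=5: -168; q=6: -180.
Profit is maximized at q = 4. AVC there is 71/4 = €17.75 ≤ P, so producing beats shutting down (which would give -€176).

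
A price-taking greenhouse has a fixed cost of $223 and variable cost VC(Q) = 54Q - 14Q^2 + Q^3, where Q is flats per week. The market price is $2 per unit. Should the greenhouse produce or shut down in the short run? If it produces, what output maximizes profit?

Variable cost is VC = 54Q - 14Q^2 + Q^3, so AVC = VC/Q = 54 - 14Q + Q^2 and MC = dTC/dQ = 54 - 28Q + 3Q^2.
AVC hits its minimum where MC = AVC, at Q = 7, giving min AVC = 54 - 14·7 + 7^2 = $5.
With P < min AVC ($2 < $5), every unit sold adds to the loss.
Best response: produce nothing and absorb the $223 fixed cost.

Shut down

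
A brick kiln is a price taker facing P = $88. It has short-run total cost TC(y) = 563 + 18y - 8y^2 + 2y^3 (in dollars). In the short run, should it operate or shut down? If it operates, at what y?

From TC, MC = TC'(y) = 18 - 16y + 6y^2 and AVC = VC/y = 18 - 8y + 2y^2.
AVC hits its minimum where MC = AVC, at y = 2, giving min AVC = 18 - 8·2 + 2·2^2 = $10.
Since P = $88 ≥ min AVC = $10, price covers variable cost and the firm should produce.
Set P = MC: 88 = 18 - 16y + 6y^2 → -70 - 16y + 6y^2 = 0. The roots are y = -7/3 and y = 5; the profit-maximizing output is on the rising part of MC, so y* = 5.
Check: AVC at y = 5 is $28 ≤ P, so revenue covers variable cost.
Profit = P·y − TC = 88·5 − 703 = -$263, a loss, but smaller than the $563 fixed cost the firm would lose by shutting down.

Produce at y = 5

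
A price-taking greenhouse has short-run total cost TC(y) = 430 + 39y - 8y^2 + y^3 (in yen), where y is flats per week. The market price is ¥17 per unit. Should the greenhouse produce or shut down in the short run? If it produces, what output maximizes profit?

From TC, MC = TC'(y) = 39 - 16y + 3y^2 and AVC = VC/y = 39 - 8y + y^2.
AVC hits its minimum where MC = AVC, at y = 4, giving min AVC = 39 - 8·4 + 4^2 = ¥23.
With P < min AVC (¥17 < ¥23), every unit sold adds to the loss.
The firm minimizes its loss by shutting down and losing only its fixed cost of ¥430.

Shut down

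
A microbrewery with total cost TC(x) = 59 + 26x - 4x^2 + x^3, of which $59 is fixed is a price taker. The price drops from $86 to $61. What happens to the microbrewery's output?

Output falls from 6 to 5

AVC = 26 - 4x + x^2, minimized at x = 2 where min AVC = $22. MC = 26 - 8x + 3x^2.
With P = $86 above the shutdown price, P = MC gives x = 6.
At P = $61 ≥ min AVC, set P = MC: x = 5. The firm stays open but cuts output.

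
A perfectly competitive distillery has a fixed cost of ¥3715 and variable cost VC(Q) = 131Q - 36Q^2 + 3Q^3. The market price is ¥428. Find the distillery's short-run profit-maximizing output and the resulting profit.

Profit = -¥85 at Q = 11

AVC = 131 - 36Q + 3Q^2 has its minimum ¥23 at Q = 6; price ¥428 clears that bar, so the firm operates.
With MC = 131 - 72Q + 9Q^2, P = MC on the upward-sloping part at Q* = 11.
TR = 428·11 = 4708. TC = 3715 + 1078 = 4793. Profit = 4708 − 4793 = -¥85.
That loss of ¥85 beats the ¥3715 the firm would lose by shutting down; producing recovers ¥3630 of fixed cost.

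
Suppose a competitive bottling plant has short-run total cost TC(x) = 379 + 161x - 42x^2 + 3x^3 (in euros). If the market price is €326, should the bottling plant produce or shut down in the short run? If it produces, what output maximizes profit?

Produce at x = 11

Strip out fixed cost: VC = 161x - 42x^2 + 3x^3. Then AVC = 161 - 42x + 3x^2 and MC = 161 - 84x + 9x^2.
The AVC parabola has its vertex at x = 42/6 = 7, where AVC = 161 - 42·7 + 3·7^2 = €14.
Since P = €326 ≥ min AVC = €14, price covers variable cost and the firm should produce.
Set P = MC: 326 = 161 - 84x + 9x^2 → -165 - 84x + 9x^2 = 0. The roots are x = -5/3 and x = 11; the profit-maximizing output is on the rising part of MC, so x* = 11.
Check: AVC at x = 11 is €62 ≤ P, so revenue covers variable cost.
Profit = P·x − TC = 326·11 − 1061 = €2525.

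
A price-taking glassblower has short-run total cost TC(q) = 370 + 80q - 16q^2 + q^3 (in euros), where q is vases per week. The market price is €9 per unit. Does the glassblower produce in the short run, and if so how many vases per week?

Shut down

Strip out fixed cost: VC = 80q - 16q^2 + q^3. Then AVC = 80 - 16q + q^2 and MC = 80 - 32q + 3q^2.
AVC is minimized where dAVC/dq = -16 + 2q = 0, at q = 8; min AVC = 80 - 16·8 + 8^2 = €16.
With P < min AVC (€9 < €16), every unit sold adds to the loss.
Best response: produce nothing and absorb the €370 fixed cost.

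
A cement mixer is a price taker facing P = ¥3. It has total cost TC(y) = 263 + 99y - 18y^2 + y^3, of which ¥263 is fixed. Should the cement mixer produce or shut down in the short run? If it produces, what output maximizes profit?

Strip out fixed cost: VC = 99y - 18y^2 + y^3. Then AVC = 99 - 18y + y^2 and MC = 99 - 36y + 3y^2.
AVC hits its minimum where MC = AVC, at y = 9, giving min AVC = 99 - 18·9 + 9^2 = ¥18.
Since P = ¥3 < min AVC = ¥18, price fails to cover variable cost at any output.
The firm minimizes its loss by shutting down and losing only its fixed cost of ¥263.

Shut down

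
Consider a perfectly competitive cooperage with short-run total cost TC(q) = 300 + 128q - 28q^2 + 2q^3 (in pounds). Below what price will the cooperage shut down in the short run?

Short-run supply begins at min AVC. From VC = 128q - 28q^2 + 2q^3, AVC = 128 - 28q + 2q^2.
At the minimum of AVC, MC = AVC. MC = 128 - 56q + 6q^2; setting MC = AVC gives 4q^2 - 28q = 0, so q = 7. min AVC = 30.
For P < £30 the firm produces nothing.

£30 per unit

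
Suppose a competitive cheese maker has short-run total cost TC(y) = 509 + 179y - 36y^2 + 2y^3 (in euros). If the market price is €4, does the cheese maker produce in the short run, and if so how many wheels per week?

Strip out fixed cost: VC = 179y - 36y^2 + 2y^3. Then AVC = 179 - 36y + 2y^2 and MC = 179 - 72y + 6y^2.
AVC hits its minimum where MC = AVC, at y = 9, giving min AVC = 179 - 36·9 + 2·9^2 = €17.
P = €4 lies below min AVC = €17; no output level covers variable cost.
The firm minimizes its loss by shutting down and losing only its fixed cost of €509.

Shut down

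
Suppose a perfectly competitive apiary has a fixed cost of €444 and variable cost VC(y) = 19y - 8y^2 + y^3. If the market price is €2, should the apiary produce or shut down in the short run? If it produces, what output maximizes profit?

Shut down

Strip out fixed cost: VC = 19y - 8y^2 + y^3. Then AVC = 19 - 8y + y^2 and MC = 19 - 16y + 3y^2.
The AVC parabola has its vertex at y = 8/2 = 4, where AVC = 19 - 8·4 + 4^2 = €3.
P = €2 lies below min AVC = €3; no output level covers variable cost.
Best response: produce nothing and absorb the €444 fixed cost.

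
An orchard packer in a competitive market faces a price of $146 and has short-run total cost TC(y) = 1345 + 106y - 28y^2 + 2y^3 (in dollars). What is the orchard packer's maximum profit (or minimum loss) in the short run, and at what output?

AVC = 106 - 28y + 2y^2 has its minimum $8 at y = 7; price $146 clears that bar, so the firm operates.
With MC = 106 - 56y + 6y^2, P = MC on the upward-sloping part at y* = 10.
TR = 146·10 = 1460. TC = 1345 + 260 = 1605. Profit = 1460 − 1605 = -$145.
By producing, the firm covers all variable cost plus $1200 of fixed cost; shutting down would lose the full $1345.

Profit = -$145 at y = 10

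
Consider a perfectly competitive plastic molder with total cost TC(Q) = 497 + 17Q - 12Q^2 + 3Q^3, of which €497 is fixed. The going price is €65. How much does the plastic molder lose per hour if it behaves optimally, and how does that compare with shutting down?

Profit = -€305 at Q = 4

AVC = 17 - 12Q + 3Q^2; min AVC = €5 at Q = 2. Since P = €65 ≥ min AVC, the firm produces.
With MC = 17 - 24Q + 9Q^2, P = MC on the upward-sloping part at Q* = 4.
TR = 65·4 = 260. TC = 497 + 68 = 565. Profit = 260 − 565 = -€305.
That loss of €305 beats the €497 the firm would lose by shutting down; producing recovers €192 of fixed cost.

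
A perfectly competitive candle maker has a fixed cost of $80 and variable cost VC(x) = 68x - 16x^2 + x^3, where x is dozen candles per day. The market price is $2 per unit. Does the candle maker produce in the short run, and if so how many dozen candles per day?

Shut down

From TC, MC = TC'(x) = 68 - 32x + 3x^2 and AVC = VC/x = 68 - 16x + x^2.
AVC hits its minimum where MC = AVC, at x = 8, giving min AVC = 68 - 16·8 + 8^2 = $4.
With P < min AVC ($2 < $4), every unit sold adds to the loss.
Shutting down limits the loss to fixed cost, $80.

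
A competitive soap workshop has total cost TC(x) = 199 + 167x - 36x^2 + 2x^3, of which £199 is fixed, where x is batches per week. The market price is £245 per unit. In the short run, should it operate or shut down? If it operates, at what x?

Variable cost is VC = 167x - 36x^2 + 2x^3, so AVC = VC/x = 167 - 36x + 2x^2 and MC = dTC/dx = 167 - 72x + 6x^2.
The AVC parabola has its vertex at x = 36/4 = 9, where AVC = 167 - 36·9 + 2·9^2 = £5.
P = £245 exceeds min AVC = £5, so the firm stays open.
P = MC gives -78 - 72x + 6x^2 = 0, with roots -1 and 13. Take the larger (rising MC): x* = 13.
Check: AVC at x = 13 is £37 ≤ P, so revenue covers variable cost.
Profit = P·x − TC = 245·13 − 680 = £2505.

Produce at x = 13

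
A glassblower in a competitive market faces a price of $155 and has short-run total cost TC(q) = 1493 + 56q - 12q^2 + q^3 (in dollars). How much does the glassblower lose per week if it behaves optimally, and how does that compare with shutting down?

Profit = -$283 at q = 11

AVC = 56 - 12q + q^2 has its minimum $20 at q = 6; price $155 clears that bar, so the firm operates.
With MC = 56 - 24q + 3q^2, P = MC on the upward-sloping part at q* = 11.
TR = 155·11 = 1705. TC = 1493 + 495 = 1988. Profit = 1705 − 1988 = -$283.
By producing, the firm covers all variable cost plus $1210 of fixed cost; shutting down would lose the full $1493.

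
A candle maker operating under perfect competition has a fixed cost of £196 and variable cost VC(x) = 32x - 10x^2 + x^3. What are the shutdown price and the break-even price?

AVC = 32 - 10x + x^2; minimized at x = 5, giving min AVC = £7. That is the shutdown price.
ATC = 196/x + 32 - 10x + x^2. Setting dATC/dx = −196/x^2 − 10 + 2x = 0 gives x = 7 (since 2·7^3 − 10·7^2 = 196).
min ATC = 196/7 + 32 − 10·7 + 7^2 = £39. That is the break-even price.
For £7 ≤ P < £39 the firm produces at a loss; below £7 it shuts down.

Shutdown price = £7; break-even price = £39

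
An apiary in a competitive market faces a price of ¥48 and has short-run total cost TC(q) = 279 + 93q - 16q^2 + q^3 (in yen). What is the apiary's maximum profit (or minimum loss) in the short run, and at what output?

Profit = -¥117 at q = 9

AVC = 93 - 16q + q^2 has its minimum ¥29 at q = 8; price ¥48 clears that bar, so the firm operates.
MC = 93 - 32q + 3q^2. Setting P = MC and taking the root on the rising branch gives q* = 9.
TR = 48·9 = 432. TC = 279 + 270 = 549. Profit = 432 − 549 = -¥117.
Shutting down would mean losing the fixed cost of ¥279, so operating at a loss of ¥117 is better by ¥162.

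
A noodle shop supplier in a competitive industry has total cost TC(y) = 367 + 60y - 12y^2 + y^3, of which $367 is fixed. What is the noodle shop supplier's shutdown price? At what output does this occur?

The firm shuts down when price falls below the minimum of average variable cost. AVC = VC/y = 60 - 12y + y^2.
At the minimum of AVC, MC = AVC. MC = 60 - 24y + 3y^2; setting MC = AVC gives 2y^2 - 12y = 0, so y = 6. min AVC = 24.
So the shutdown price is $24.

$24 per unit, at y = 6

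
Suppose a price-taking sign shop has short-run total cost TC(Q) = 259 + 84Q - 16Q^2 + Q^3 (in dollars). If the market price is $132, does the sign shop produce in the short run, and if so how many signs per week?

Strip out fixed cost: VC = 84Q - 16Q^2 + Q^3. Then AVC = 84 - 16Q + Q^2 and MC = 84 - 32Q + 3Q^2.
AVC hits its minimum where MC = AVC, at Q = 8, giving min AVC = 84 - 16·8 + 8^2 = $20.
Because $132 ≥ $20, revenue can cover variable cost; the firm operates.
Set P = MC: 132 = 84 - 32Q + 3Q^2 → -48 - 32Q + 3Q^2 = 0. The roots are Q = -4/3 and Q = 12; the profit-maximizing output is on the rising part of MC, so Q* = 12.
Check: AVC at Q = 12 is $36 ≤ P, so revenue covers variable cost.
Profit = P·Q − TC = 132·12 − 691 = $893.

Produce at Q = 12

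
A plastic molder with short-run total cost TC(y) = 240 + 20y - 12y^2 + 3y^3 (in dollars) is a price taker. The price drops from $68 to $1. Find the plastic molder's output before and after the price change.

AVC = 20 - 12y + 3y^2, minimized at y = 2 where min AVC = $8. MC = 20 - 24y + 9y^2.
At P = $68 ≥ min AVC, set P = MC on the rising branch: y = 4.
At P = $1 < min AVC = $8, price no longer covers variable cost at any output, so the firm shuts down: y = 0.

Output falls from 4 to 0 (the firm shuts down)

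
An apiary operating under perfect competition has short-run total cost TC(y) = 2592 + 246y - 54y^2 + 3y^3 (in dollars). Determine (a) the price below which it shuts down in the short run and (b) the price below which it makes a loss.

Shutdown price = min AVC. AVC = 246 - 54y + 3y^2, with vertex at y = 9 and minimum $3.
ATC = 2592/y + 246 - 54y + 3y^2. Setting dATC/dy = −2592/y^2 − 54 + 6y = 0 gives y = 12 (since 6·12^3 − 54·12^2 = 2592).
min ATC = 2592/12 + 246 − 54·12 + 3·12^2 = $246. That is the break-even price.
Between these two prices the firm operates at a loss; above $246 it earns a profit.

Shutdown price = $3; break-even price = $246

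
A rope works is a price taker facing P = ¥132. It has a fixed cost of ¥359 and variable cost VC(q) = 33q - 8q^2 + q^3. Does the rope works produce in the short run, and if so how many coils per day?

Produce at q = 9

Variable cost is VC = 33q - 8q^2 + q^3, so AVC = VC/q = 33 - 8q + q^2 and MC = dTC/dq = 33 - 16q + 3q^2.
AVC hits its minimum where MC = AVC, at q = 4, giving min AVC = 33 - 8·4 + 4^2 = ¥17.
Since P = ¥132 ≥ min AVC = ¥17, price covers variable cost and the firm should produce.
Set P = MC: 132 = 33 - 16q + 3q^2 → -99 - 16q + 3q^2 = 0. The roots are q = -11/3 and q = 9; the profit-maximizing output is on the rising part of MC, so q* = 9.
Check: AVC at q = 9 is ¥42 ≤ P, so revenue covers variable cost.
Profit = P·q − TC = 132·9 − 737 = ¥451.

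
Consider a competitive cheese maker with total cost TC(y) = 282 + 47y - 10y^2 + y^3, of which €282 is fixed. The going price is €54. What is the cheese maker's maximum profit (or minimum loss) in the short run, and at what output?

Profit = -€86 at y = 7

AVC = 47 - 10y + y^2; min AVC = €22 at y = 5. Since P = €54 ≥ min AVC, the firm produces.
MC = 47 - 20y + 3y^2. Setting P = MC and taking the root on the rising branch gives y* = 7.
TR = 54·7 = 378. TC = 282 + 182 = 464. Profit = 378 − 464 = -€86.
That loss of €86 beats the €282 the firm would lose by shutting down; producing recovers €196 of fixed cost.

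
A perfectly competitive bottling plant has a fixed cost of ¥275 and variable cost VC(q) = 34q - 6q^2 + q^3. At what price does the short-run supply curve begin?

¥25 per unit

The shutdown price is the minimum of AVC. VC = 34q - 6q^2 + q^3, so AVC = 34 - 6q + q^2.
dAVC/dq = -6 + 2q = 0 gives q = 3. min AVC = 34 - 6·3 + 3^2 = 25.
For P < ¥25 the firm produces nothing.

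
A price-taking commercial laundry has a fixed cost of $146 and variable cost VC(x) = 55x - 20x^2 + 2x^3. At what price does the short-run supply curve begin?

$5 per unit

Short-run supply begins at min AVC. From VC = 55x - 20x^2 + 2x^3, AVC = 55 - 20x + 2x^2.
At the minimum of AVC, MC = AVC. MC = 55 - 40x + 6x^2; setting MC = AVC gives 4x^2 - 20x = 0, so x = 5. min AVC = 5.
The firm shuts down for any P below $5.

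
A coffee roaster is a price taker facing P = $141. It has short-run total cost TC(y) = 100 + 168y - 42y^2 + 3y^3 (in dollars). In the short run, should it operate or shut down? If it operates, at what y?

Strip out fixed cost: VC = 168y - 42y^2 + 3y^3. Then AVC = 168 - 42y + 3y^2 and MC = 168 - 84y + 9y^2.
AVC is minimized where dAVC/dy = -42 + 6y = 0, at y = 7; min AVC = 168 - 42·7 + 3·7^2 = $21.
Because $141 ≥ $21, revenue can cover variable cost; the firm operates.
P = MC gives 27 - 84y + 9y^2 = 0, with roots 1/3 and 9. Take the larger (rising MC): y* = 9.
Check: AVC at y = 9 is $33 ≤ P, so revenue covers variable cost.
Profit = P·y − TC = 141·9 − 397 = $872.

Produce at y = 9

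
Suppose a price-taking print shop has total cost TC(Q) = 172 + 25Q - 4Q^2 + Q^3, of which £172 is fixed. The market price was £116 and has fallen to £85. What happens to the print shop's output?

Output falls from 7 to 6

AVC = 25 - 4Q + Q^2, minimized at Q = 2 where min AVC = £21. MC = 25 - 8Q + 3Q^2.
At P = £116 ≥ min AVC, set P = MC on the rising branch: Q = 7.
At P = £85 ≥ min AVC, set P = MC: Q = 6. The firm stays open but cuts output.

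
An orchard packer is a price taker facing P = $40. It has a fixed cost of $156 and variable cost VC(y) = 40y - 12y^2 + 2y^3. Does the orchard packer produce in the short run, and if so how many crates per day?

Produce at y = 4

Strip out fixed cost: VC = 40y - 12y^2 + 2y^3. Then AVC = 40 - 12y + 2y^2 and MC = 40 - 24y + 6y^2.
The AVC parabola has its vertex at y = 12/4 = 3, where AVC = 40 - 12·3 + 2·3^2 = $22.
Because $40 ≥ $22, revenue can cover variable cost; the firm operates.
P = MC gives -24y + 6y^2 = 0, with roots 0 and 4. Take the larger (rising MC): y* = 4.
Check: AVC at y = 4 is $24 ≤ P, so revenue covers variable cost.
Profit = P·y − TC = 40·4 − 252 = -$92, a loss, but smaller than the $156 fixed cost the firm would lose by shutting down.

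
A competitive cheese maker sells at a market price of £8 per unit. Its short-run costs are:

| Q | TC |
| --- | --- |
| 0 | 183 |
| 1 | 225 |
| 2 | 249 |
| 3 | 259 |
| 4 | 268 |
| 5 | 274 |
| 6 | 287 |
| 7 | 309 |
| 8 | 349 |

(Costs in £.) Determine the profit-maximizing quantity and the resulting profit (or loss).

Tabulate TR − TC: Q=0: -183; Q=1: -217; Q=2: -233; Q=3: -235; Q=4: -236; Q=5: -234; Q=6: -239; Q=7: -253; Q=8: -285.
Profit is highest at Q = 0. Equivalently, the lowest AVC in the table is 104/6 ≈ £17.33 at Q = 6, and P = £8 falls below it — price never covers variable cost, so the firm shuts down and loses only its fixed cost.

Q = 0 (shut down); profit = -£183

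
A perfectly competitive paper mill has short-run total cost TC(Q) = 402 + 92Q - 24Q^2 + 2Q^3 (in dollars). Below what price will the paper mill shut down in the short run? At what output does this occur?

$20 per unit, at Q = 6

The firm shuts down when price falls below the minimum of average variable cost. AVC = VC/Q = 92 - 24Q + 2Q^2.
At the minimum of AVC, MC = AVC. MC = 92 - 48Q + 6Q^2; setting MC = AVC gives 4Q^2 - 24Q = 0, so Q = 6. min AVC = 20.
So the shutdown price is $20.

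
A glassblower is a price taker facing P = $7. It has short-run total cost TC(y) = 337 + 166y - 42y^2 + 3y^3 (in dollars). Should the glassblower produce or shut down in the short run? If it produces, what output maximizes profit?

Variable cost is VC = 166y - 42y^2 + 3y^3, so AVC = VC/y = 166 - 42y + 3y^2 and MC = dTC/dy = 166 - 84y + 9y^2.
The AVC parabola has its vertex at y = 42/6 = 7, where AVC = 166 - 42·7 + 3·7^2 = $19.
P = $7 lies below min AVC = $19; no output level covers variable cost.
Best response: produce nothing and absorb the $337 fixed cost.

Shut down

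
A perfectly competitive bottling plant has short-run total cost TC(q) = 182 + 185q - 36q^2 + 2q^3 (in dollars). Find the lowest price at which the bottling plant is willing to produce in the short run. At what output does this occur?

Short-run supply begins at min AVC. From VC = 185q - 36q^2 + 2q^3, AVC = 185 - 36q + 2q^2.
At the minimum of AVC, MC = AVC. MC = 185 - 72q + 6q^2; setting MC = AVC gives 4q^2 - 36q = 0, so q = 9. min AVC = 23.
So the shutdown price is $23.

$23 per unit, at q = 9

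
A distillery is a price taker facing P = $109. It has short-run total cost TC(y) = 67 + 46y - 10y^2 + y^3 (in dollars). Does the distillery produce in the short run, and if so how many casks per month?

Produce at y = 9

Strip out fixed cost: VC = 46y - 10y^2 + y^3. Then AVC = 46 - 10y + y^2 and MC = 46 - 20y + 3y^2.
The AVC parabola has its vertex at y = 10/2 = 5, where AVC = 46 - 10·5 + 5^2 = $21.
Because $109 ≥ $21, revenue can cover variable cost; the firm operates.
P = MC gives -63 - 20y + 3y^2 = 0, with roots -7/3 and 9. Take the larger (rising MC): y* = 9.
Check: AVC at y = 9 is $37 ≤ P, so revenue covers variable cost.
Profit = P·y − TC = 109·9 − 400 = $581.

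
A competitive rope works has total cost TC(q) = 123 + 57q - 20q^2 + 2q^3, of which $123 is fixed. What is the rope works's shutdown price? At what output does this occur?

$7 per unit, at q = 5

The shutdown price is the minimum of AVC. VC = 57q - 20q^2 + 2q^3, so AVC = 57 - 20q + 2q^2.
At the minimum of AVC, MC = AVC. MC = 57 - 40q + 6q^2; setting MC = AVC gives 4q^2 - 20q = 0, so q = 5. min AVC = 7.
The firm shuts down for any P below $7.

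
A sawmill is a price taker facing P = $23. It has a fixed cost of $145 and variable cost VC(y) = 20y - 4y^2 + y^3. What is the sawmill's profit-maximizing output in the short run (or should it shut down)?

Strip out fixed cost: VC = 20y - 4y^2 + y^3. Then AVC = 20 - 4y + y^2 and MC = 20 - 8y + 3y^2.
AVC is minimized where dAVC/dy = -4 + 2y = 0, at y = 2; min AVC = 20 - 4·2 + 2^2 = $16.
Because $23 ≥ $16, revenue can cover variable cost; the firm operates.
Solving P = MC: -3 - 8y + 3y^2 = 0 ⇒ y = -1/3 or 3. On the upward-sloping branch, y* = 3.
Check: AVC at y = 3 is $17 ≤ P, so revenue covers variable cost.
Profit = P·y − TC = 23·3 − 196 = -$127, a loss, but smaller than the $145 fixed cost the firm would lose by shutting down.

Produce at y = 3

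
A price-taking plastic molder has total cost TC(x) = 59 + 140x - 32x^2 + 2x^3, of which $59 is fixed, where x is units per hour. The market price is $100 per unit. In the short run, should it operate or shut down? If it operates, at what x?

Produce at x = 10

From TC, MC = TC'(x) = 140 - 64x + 6x^2 and AVC = VC/x = 140 - 32x + 2x^2.
The AVC parabola has its vertex at x = 32/4 = 8, where AVC = 140 - 32·8 + 2·8^2 = $12.
Since P = $100 ≥ min AVC = $12, price covers variable cost and the firm should produce.
P = MC gives 40 - 64x + 6x^2 = 0, with roots 2/3 and 10. Take the larger (rising MC): x* = 10.
Check: AVC at x = 10 is $20 ≤ P, so revenue covers variable cost.
Profit = P·x − TC = 100·10 − 259 = $741.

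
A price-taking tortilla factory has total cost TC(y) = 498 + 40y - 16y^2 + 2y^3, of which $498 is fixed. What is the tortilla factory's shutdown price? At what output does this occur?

The firm shuts down when price falls below the minimum of average variable cost. AVC = VC/y = 40 - 16y + 2y^2.
dAVC/dy = -16 + 4y = 0 gives y = 4. min AVC = 40 - 16·4 + 2·4^2 = 8.
So the shutdown price is $8.

$8 per unit, at y = 4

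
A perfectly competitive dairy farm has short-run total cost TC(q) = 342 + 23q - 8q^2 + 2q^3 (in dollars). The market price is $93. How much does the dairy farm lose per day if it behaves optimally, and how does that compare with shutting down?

Profit = -$42 at q = 5

AVC = 23 - 8q + 2q^2; min AVC = $15 at q = 2. Since P = $93 ≥ min AVC, the firm produces.
MC = 23 - 16q + 6q^2. Setting P = MC and taking the root on the rising branch gives q* = 5.
TR = 93·5 = 465. TC = 342 + 165 = 507. Profit = 465 − 507 = -$42.
By producing, the firm covers all variable cost plus $300 of fixed cost; shutting down would lose the full $342.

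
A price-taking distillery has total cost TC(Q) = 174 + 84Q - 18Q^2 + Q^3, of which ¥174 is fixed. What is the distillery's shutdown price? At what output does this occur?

Short-run supply begins at min AVC. From VC = 84Q - 18Q^2 + Q^3, AVC = 84 - 18Q + Q^2.
At the minimum of AVC, MC = AVC. MC = 84 - 36Q + 3Q^2; setting MC = AVC gives 2Q^2 - 18Q = 0, so Q = 9. min AVC = 3.
The firm shuts down for any P below ¥3.

¥3 per unit, at Q = 9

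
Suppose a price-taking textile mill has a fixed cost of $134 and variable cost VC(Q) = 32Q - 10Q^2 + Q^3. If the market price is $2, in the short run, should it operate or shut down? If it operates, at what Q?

From TC, MC = TC'(Q) = 32 - 20Q + 3Q^2 and AVC = VC/Q = 32 - 10Q + Q^2.
AVC hits its minimum where MC = AVC, at Q = 5, giving min AVC = 32 - 10·5 + 5^2 = $7.
With P < min AVC ($2 < $7), every unit sold adds to the loss.
Shutting down limits the loss to fixed cost, $134.

Shut down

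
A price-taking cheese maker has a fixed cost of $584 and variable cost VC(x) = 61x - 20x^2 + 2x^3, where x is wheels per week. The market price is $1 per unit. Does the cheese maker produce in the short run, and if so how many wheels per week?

Strip out fixed cost: VC = 61x - 20x^2 + 2x^3. Then AVC = 61 - 20x + 2x^2 and MC = 61 - 40x + 6x^2.
The AVC parabola has its vertex at x = 20/4 = 5, where AVC = 61 - 20·5 + 2·5^2 = $11.
With P < min AVC ($1 < $11), every unit sold adds to the loss.
The firm minimizes its loss by shutting down and losing only its fixed cost of $584.

Shut down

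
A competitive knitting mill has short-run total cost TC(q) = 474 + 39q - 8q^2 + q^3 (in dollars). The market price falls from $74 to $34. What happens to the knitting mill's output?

Output falls from 7 to 5

AVC = 39 - 8q + q^2, minimized at q = 4 where min AVC = $23. MC = 39 - 16q + 3q^2.
At P = $74 ≥ min AVC, set P = MC on the rising branch: q = 7.
At P = $34 ≥ min AVC, set P = MC: q = 5. The firm stays open but cuts output.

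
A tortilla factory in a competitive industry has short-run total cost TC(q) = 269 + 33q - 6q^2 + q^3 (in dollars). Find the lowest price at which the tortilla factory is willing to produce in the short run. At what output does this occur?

The shutdown price is the minimum of AVC. VC = 33q - 6q^2 + q^3, so AVC = 33 - 6q + q^2.
At the minimum of AVC, MC = AVC. MC = 33 - 12q + 3q^2; setting MC = AVC gives 2q^2 - 6q = 0, so q = 3. min AVC = 24.
For P < $24 the firm produces nothing.

$24 per unit, at q = 3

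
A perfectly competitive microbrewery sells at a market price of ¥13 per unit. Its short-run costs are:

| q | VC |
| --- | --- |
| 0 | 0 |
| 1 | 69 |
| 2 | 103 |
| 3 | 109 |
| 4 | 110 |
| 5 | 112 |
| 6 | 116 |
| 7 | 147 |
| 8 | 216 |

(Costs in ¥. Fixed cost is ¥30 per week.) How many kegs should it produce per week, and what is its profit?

q = 0 (shut down); profit = -¥30

Profit at each row (π = 13q − TC): q=0: -30; q=1: -86; q=2: -107; q=3: -100; q=4: -88; q=5: -77; q=6: -68; q=7: -86; q=8: -142.
Profit is highest at q = 0. Equivalently, the lowest AVC in the table is 116/6 ≈ ¥19.33 at q = 6, and P = ¥13 falls below it — price never covers variable cost, so the firm shuts down and loses only its fixed cost.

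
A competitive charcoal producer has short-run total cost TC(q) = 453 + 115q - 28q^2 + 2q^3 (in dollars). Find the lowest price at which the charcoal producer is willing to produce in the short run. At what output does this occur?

The firm shuts down when price falls below the minimum of average variable cost. AVC = VC/q = 115 - 28q + 2q^2.
dAVC/dq = -28 + 4q = 0 gives q = 7. min AVC = 115 - 28·7 + 2·7^2 = 17.
So the shutdown price is $17.

$17 per unit, at q = 7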